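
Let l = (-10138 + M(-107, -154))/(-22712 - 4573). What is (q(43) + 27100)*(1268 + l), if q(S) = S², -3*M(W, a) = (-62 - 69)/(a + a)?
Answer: 925712211442087/25211340 ≈ 3.6718e+7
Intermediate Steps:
M(W, a) = 131/(6*a) (M(W, a) = -(-62 - 69)/(3*(a + a)) = -(-131)/(3*(2*a)) = -(-131)*1/(2*a)/3 = -(-131)/(6*a) = 131/(6*a))
l = 9367643/25211340 (l = (-10138 + (131/6)/(-154))/(-22712 - 4573) = (-10138 + (131/6)*(-1/154))/(-27285) = (-10138 - 131/924)*(-1/27285) = -9367643/924*(-1/27285) = 9367643/25211340 ≈ 0.37156)
(q(43) + 27100)*(1268 + l) = (43² + 27100)*(1268 + 9367643/25211340) = (1849 + 27100)*(31977346763/25211340) = 28949*(31977346763/25211340) = 925712211442087/25211340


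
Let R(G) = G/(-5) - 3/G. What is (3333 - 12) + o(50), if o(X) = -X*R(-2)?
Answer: 3226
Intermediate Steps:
R(G) = -3/G - G/5 (R(G) = G*(-⅕) - 3/G = -G/5 - 3/G = -3/G - G/5)
o(X) = -19*X/10 (o(X) = -X*(-3/(-2) - ⅕*(-2)) = -X*(-3*(-½) + ⅖) = -X*(3/2 + ⅖) = -X*19/10 = -19*X/10)
(3333 - 12) + o(50) = (3333 - 12) - 19/10*50 = 3321 - 95 = 3226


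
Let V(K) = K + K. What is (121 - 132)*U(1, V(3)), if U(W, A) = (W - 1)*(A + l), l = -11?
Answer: 0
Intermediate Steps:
V(K) = 2*K
U(W, A) = (-1 + W)*(-11 + A) (U(W, A) = (W - 1)*(A - 11) = (-1 + W)*(-11 + A))
(121 - 132)*U(1, V(3)) = (121 - 132)*(11 - 2*3 - 11*1 + (2*3)*1) = -11*(11 - 1*6 - 11 + 6*1) = -11*(11 - 6 - 11 + 6) = -11*0 = 0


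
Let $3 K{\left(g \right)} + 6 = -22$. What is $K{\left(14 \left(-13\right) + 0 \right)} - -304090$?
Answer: $\frac{912242}{3} \approx 3.0408 \cdot 10^{5}$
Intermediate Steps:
$K{\left(g \right)} = - \frac{28}{3}$ ($K{\left(g \right)} = -2 + \frac{1}{3} \left(-22\right) = -2 - \frac{22}{3} = - \frac{28}{3}$)
$K{\left(14 \left(-13\right) + 0 \right)} - -304090 = - \frac{28}{3} - -304090 = - \frac{28}{3} + 304090 = \frac{912242}{3}$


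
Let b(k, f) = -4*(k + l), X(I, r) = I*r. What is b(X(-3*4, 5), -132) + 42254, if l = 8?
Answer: 42462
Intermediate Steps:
b(k, f) = -32 - 4*k (b(k, f) = -4*(k + 8) = -4*(8 + k) = -32 - 4*k)
b(X(-3*4, 5), -132) + 42254 = (-32 - 4*(-3*4)*5) + 42254 = (-32 - (-48)*5) + 42254 = (-32 - 4*(-60)) + 42254 = (-32 + 240) + 42254 = 208 + 42254 = 42462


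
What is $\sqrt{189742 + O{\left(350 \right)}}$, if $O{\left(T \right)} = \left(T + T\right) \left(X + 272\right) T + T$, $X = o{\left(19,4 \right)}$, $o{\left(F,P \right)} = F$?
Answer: $18 \sqrt{220633} \approx 8454.9$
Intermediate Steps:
$X = 19$
$O{\left(T \right)} = T + 582 T^{2}$ ($O{\left(T \right)} = \left(T + T\right) \left(19 + 272\right) T + T = 2 T 291 T + T = 582 T T + T = 582 T^{2} + T = T + 582 T^{2}$)
$\sqrt{189742 + O{\left(350 \right)}} = \sqrt{189742 + 350 \left(1 + 582 \cdot 350\right)} = \sqrt{189742 + 350 \left(1 + 203700\right)} = \sqrt{189742 + 350 \cdot 203701} = \sqrt{189742 + 71295350} = \sqrt{71485092} = 18 \sqrt{220633}$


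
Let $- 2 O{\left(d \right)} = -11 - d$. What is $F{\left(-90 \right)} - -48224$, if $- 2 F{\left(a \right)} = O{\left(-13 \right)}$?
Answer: $\frac{96449}{2} \approx 48225.0$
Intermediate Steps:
$O{\left(d \right)} = \frac{11}{2} + \frac{d}{2}$ ($O{\left(d \right)} = - \frac{-11 - d}{2} = \frac{11}{2} + \frac{d}{2}$)
$F{\left(a \right)} = \frac{1}{2}$ ($F{\left(a \right)} = - \frac{\frac{11}{2} + \frac{1}{2} \left(-13\right)}{2} = - \frac{\frac{11}{2} - \frac{13}{2}}{2} = \left(- \frac{1}{2}\right) \left(-1\right) = \frac{1}{2}$)
$F{\left(-90 \right)} - -48224 = \frac{1}{2} - -48224 = \frac{1}{2} + 48224 = \frac{96449}{2}$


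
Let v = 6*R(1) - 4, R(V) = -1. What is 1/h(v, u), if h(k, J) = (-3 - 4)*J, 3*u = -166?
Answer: 3/1162 ≈ 0.0025818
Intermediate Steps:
u = -166/3 (u = (⅓)*(-166) = -166/3 ≈ -55.333)
v = -10 (v = 6*(-1) - 4 = -6 - 4 = -10)
h(k, J) = -7*J
1/h(v, u) = 1/(-7*(-166/3)) = 1/(1162/3) = 3/1162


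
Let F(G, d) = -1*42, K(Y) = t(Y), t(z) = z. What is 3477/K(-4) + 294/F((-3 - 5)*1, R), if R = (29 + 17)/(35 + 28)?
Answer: -3505/4 ≈ -876.25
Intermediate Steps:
K(Y) = Y
R = 46/63 ≈ 0.73016
F(G, d) = -42
3477/K(-4) + 294/F((-3 - 5)*1, R) = 3477/(-4) + 294/(-42) = 3477*(-1/4) + 294*(-1/42) = -3477/4 - 7 = -3505/4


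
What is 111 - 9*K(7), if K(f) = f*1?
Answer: 48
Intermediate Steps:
K(f) = f
111 - 9*K(7) = 111 - 9*7 = 111 - 63 = 48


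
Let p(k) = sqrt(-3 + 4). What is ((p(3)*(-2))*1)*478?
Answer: -956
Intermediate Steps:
p(k) = 1 (p(k) = sqrt(1) = 1)
((p(3)*(-2))*1)*478 = ((1*(-2))*1)*478 = -2*1*478 = -2*478 = -956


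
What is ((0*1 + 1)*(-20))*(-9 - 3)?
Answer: 240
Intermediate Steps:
((0*1 + 1)*(-20))*(-9 - 3) = ((0 + 1)*(-20))*(-12) = (1*(-20))*(-12) = -20*(-12) = 240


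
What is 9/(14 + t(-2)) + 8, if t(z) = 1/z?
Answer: 26/3 ≈ 8.6667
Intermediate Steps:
t(z) = 1/z
9/(14 + t(-2)) + 8 = 9/(14 + 1/(-2)) + 8 = 9/(14 - 1/2) + 8 = 9/(27/2) + 8 = (2/27)*9 + 8 = 2/3 + 8 = 26/3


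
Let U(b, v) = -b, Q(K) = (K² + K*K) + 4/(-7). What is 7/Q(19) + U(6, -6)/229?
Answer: -19079/1156450 ≈ -0.016498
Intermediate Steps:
Q(K) = -4/7 + 2*K² (Q(K) = (K² + K²) + 4*(-⅐) = 2*K² - 4/7 = -4/7 + 2*K²)
7/Q(19) + U(6, -6)/229 = 7/(-4/7 + 2*19²) - 1*6/229 = 7/(-4/7 + 2*361) - 6*1/229 = 7/(-4/7 + 722) - 6/229 = 7/(5050/7) - 6/229 = 7*(7/5050) - 6/229 = 49/5050 - 6/229 = -19079/1156450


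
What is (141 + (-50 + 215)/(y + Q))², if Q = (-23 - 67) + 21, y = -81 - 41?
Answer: 716418756/36481 ≈ 19638.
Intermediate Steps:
y = -122
Q = -69 (Q = -90 + 21 = -69)
(141 + (-50 + 215)/(y + Q))² = (141 + (-50 + 215)/(-122 - 69))² = (141 + 165/(-191))² = (141 + 165*(-1/191))² = (141 - 165/191)² = (26766/191)² = 716418756/36481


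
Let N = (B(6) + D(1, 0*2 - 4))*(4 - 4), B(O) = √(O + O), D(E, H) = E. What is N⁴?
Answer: 0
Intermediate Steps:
B(O) = √2*√O (B(O) = √(2*O) = √2*√O)
N = 0 (N = (√2*√6 + 1)*(4 - 4) = (2*√3 + 1)*0 = (1 + 2*√3)*0 = 0)
N⁴ = 0⁴ = 0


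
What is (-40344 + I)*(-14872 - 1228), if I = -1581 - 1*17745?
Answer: 960687000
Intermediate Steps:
I = -19326 (I = -1581 - 17745 = -19326)
(-40344 + I)*(-14872 - 1228) = (-40344 - 19326)*(-14872 - 1228) = -59670*(-16100) = 960687000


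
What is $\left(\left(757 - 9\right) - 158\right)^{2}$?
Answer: $348100$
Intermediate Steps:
$\left(\left(757 - 9\right) - 158\right)^{2} = \left(748 - 158\right)^{2} = 590^{2} = 348100$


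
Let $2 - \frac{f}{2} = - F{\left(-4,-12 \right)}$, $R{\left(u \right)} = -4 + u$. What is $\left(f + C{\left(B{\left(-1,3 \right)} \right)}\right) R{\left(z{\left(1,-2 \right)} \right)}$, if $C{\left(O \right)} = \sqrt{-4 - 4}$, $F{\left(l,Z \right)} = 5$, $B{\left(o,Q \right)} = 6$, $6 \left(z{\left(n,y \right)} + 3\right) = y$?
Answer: $- \frac{308}{3} - \frac{44 i \sqrt{2}}{3} \approx -102.67 - 20.742 i$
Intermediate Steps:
$z{\left(n,y \right)} = -3 + \frac{y}{6}$
$C{\left(O \right)} = 2 i \sqrt{2}$ ($C{\left(O \right)} = \sqrt{-8} = 2 i \sqrt{2}$)
$f = 14$ ($f = 4 - 2 \left(\left(-1\right) 5\right) = 4 - -10 = 4 + 10 = 14$)
$\left(f + C{\left(B{\left(-1,3 \right)} \right)}\right) R{\left(z{\left(1,-2 \right)} \right)} = \left(14 + 2 i \sqrt{2}\right) \left(-4 + \left(-3 + \frac{1}{6} \left(-2\right)\right)\right) = \left(14 + 2 i \sqrt{2}\right) \left(-4 - \frac{10}{3}\right) = \left(14 + 2 i \sqrt{2}\right) \left(- \frac{22}{3}\right) = - \frac{308}{3} - \frac{44 i \sqrt{2}}{3}$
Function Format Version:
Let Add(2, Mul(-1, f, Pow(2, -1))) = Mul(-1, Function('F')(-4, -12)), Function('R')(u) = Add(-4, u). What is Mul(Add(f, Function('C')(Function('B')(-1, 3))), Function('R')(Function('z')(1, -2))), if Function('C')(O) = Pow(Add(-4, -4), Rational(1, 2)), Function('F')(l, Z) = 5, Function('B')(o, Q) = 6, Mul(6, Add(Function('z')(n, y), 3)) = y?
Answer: Add(Rational(-308, 3), Mul(Rational(-44, 3), I, Pow(2, Rational(1, 2)))) ≈ Add(-102.67, Mul(-20.742, I))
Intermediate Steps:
Function('z')(n, y) = Add(-3, Mul(Rational(1, 6), y))
Function('C')(O) = Mul(2, I, Pow(2, Rational(1, 2))) (Function('C')(O) = Pow(-8, Rational(1, 2)) = Mul(2, I, Pow(2, Rational(1, 2))))
f = 14 (f = Add(4, Mul(-2, Mul(-1, 5))) = Add(4, Mul(-2, -5)) = Add(4, 10) = 14)
Mul(Add(f, Function('C')(Function('B')(-1, 3))), Function('R')(Function('z')(1, -2))) = Mul(Add(14, Mul(2, I, Pow(2, Rational(1, 2)))), Add(-4, Add(-3, Mul(Rational(1, 6), -2)))) = Mul(Add(14, Mul(2, I, Pow(2, Rational(1, 2)))), Add(-4, Add(-3, Rational(-1, 3)))) = Mul(Add(14, Mul(2, I, Pow(2, Rational(1, 2)))), Add(-4, Rational(-10, 3))) = Mul(Add(14, Mul(2, I, Pow(2, Rational(1, 2)))), Rational(-22, 3)) = Add(Rational(-308, 3), Mul(Rational(-44, 3), I, Pow(2, Rational(1, 2))))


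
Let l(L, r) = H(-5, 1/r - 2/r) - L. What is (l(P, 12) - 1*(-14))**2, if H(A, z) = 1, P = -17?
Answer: 1024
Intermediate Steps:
l(L, r) = 1 - L
(l(P, 12) - 1*(-14))**2 = ((1 - 1*(-17)) - 1*(-14))**2 = ((1 + 17) + 14)**2 = (18 + 14)**2 = 32**2 = 1024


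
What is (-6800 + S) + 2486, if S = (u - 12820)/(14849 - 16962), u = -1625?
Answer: -9101037/2113 ≈ -4307.2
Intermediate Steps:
S = 14445/2113 (S = (-1625 - 12820)/(14849 - 16962) = -14445/(-2113) = -14445*(-1/2113) = 14445/2113 ≈ 6.8363)
(-6800 + S) + 2486 = (-6800 + 14445/2113) + 2486 = -14353955/2113 + 2486 = -9101037/2113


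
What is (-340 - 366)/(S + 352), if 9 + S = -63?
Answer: -353/140 ≈ -2.5214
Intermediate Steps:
S = -72 (S = -9 - 63 = -72)
(-340 - 366)/(S + 352) = (-340 - 366)/(-72 + 352) = -706/280 = -706*1/280 = -353/140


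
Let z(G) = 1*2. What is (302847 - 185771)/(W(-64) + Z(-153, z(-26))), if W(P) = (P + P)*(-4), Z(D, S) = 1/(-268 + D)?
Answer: 49288996/215551 ≈ 228.67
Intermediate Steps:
z(G) = 2
W(P) = -8*P (W(P) = (2*P)*(-4) = -8*P)
(302847 - 185771)/(W(-64) + Z(-153, z(-26))) = (302847 - 185771)/(-8*(-64) + 1/(-268 - 153)) = 117076/(512 + 1/(-421)) = 117076/(512 - 1/421) = 117076/(215551/421) = 117076*(421/215551) = 49288996/215551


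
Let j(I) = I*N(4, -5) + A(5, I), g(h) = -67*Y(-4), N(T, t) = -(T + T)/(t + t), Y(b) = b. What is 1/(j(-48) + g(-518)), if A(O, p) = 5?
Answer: 5/1173 ≈ 0.0042626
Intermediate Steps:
N(T, t) = -T/t (N(T, t) = -2*T/(2*t) = -2*T*1/(2*t) = -T/t)
g(h) = 268 (g(h) = -67*(-4) = 268)
j(I) = 5 + 4*I/5 (j(I) = I*(-1*4/(-5)) + 5 = I*(-1*4*(-⅕)) + 5 = I*(⅘) + 5 = 4*I/5 + 5 = 5 + 4*I/5)
1/(j(-48) + g(-518)) = 1/((5 + (⅘)*(-48)) + 268) = 1/((5 - 192/5) + 268) = 1/(-167/5 + 268) = 1/(1173/5) = 5/1173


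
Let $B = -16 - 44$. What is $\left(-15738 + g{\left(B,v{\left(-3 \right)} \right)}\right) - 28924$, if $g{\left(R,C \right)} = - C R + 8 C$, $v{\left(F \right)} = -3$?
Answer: $-44866$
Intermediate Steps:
$B = -60$
$g{\left(R,C \right)} = 8 C - C R$ ($g{\left(R,C \right)} = - C R + 8 C = 8 C - C R$)
$\left(-15738 + g{\left(B,v{\left(-3 \right)} \right)}\right) - 28924 = \left(-15738 - 3 \left(8 - -60\right)\right) - 28924 = \left(-15738 - 3 \left(8 + 60\right)\right) - 28924 = \left(-15738 - 204\right) - 28924 = -15942 - 28924 = -44866$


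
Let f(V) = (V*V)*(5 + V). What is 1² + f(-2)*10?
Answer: 121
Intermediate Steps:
f(V) = V²*(5 + V)
1² + f(-2)*10 = 1² + ((-2)²*(5 - 2))*10 = 1 + (4*3)*10 = 1 + 12*10 = 1 + 120 = 121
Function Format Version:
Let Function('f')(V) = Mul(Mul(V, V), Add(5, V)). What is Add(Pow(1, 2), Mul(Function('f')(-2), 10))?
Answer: 121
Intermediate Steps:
Function('f')(V) = Mul(Pow(V, 2), Add(5, V))
Add(Pow(1, 2), Mul(Function('f')(-2), 10)) = Add(Pow(1, 2), Mul(Mul(Pow(-2, 2), Add(5, -2)), 10)) = Add(1, Mul(Mul(4, 3), 10)) = Add(1, Mul(12, 10)) = Add(1, 120) = 121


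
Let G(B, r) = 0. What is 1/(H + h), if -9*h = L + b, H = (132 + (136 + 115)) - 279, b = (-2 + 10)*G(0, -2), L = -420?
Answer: 3/452 ≈ 0.0066372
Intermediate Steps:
b = 0 (b = (-2 + 10)*0 = 8*0 = 0)
H = 104 (H = (132 + 251) - 279 = 383 - 279 = 104)
h = 140/3 (h = -(-420 + 0)/9 = -⅑*(-420) = 140/3 ≈ 46.667)
1/(H + h) = 1/(104 + 140/3) = 1/(452/3) = 3/452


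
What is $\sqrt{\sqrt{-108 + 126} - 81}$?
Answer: $\sqrt{-81 + 3 \sqrt{2}} \approx 8.7611 i$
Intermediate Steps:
$\sqrt{\sqrt{-108 + 126} - 81} = \sqrt{\sqrt{18} - 81} = \sqrt{3 \sqrt{2} - 81} = \sqrt{-81 + 3 \sqrt{2}}$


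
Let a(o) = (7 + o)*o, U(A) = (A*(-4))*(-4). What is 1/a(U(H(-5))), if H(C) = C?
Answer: 1/5840 ≈ 0.00017123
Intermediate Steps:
U(A) = 16*A (U(A) = -4*A*(-4) = 16*A)
a(o) = o*(7 + o)
1/a(U(H(-5))) = 1/((16*(-5))*(7 + 16*(-5))) = 1/(-80*(7 - 80)) = 1/(-80*(-73)) = 1/5840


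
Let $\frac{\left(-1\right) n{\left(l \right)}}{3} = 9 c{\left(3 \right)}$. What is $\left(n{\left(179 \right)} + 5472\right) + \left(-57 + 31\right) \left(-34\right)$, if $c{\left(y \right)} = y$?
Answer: $6275$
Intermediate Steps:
$n{\left(l \right)} = -81$ ($n{\left(l \right)} = - 3 \cdot 9 \cdot 3 = \left(-3\right) 27 = -81$)
$\left(n{\left(179 \right)} + 5472\right) + \left(-57 + 31\right) \left(-34\right) = \left(-81 + 5472\right) + \left(-57 + 31\right) \left(-34\right) = 5391 - -884 = 5391 + 884 = 6275$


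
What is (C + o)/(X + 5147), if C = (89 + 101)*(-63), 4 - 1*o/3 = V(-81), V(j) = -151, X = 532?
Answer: -3835/1893 ≈ -2.0259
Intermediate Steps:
o = 465 (o = 12 - 3*(-151) = 12 + 453 = 465)
C = -11970 (C = 190*(-63) = -11970)
(C + o)/(X + 5147) = (-11970 + 465)/(532 + 5147) = -11505/5679 = -11505*1/5679 = -3835/1893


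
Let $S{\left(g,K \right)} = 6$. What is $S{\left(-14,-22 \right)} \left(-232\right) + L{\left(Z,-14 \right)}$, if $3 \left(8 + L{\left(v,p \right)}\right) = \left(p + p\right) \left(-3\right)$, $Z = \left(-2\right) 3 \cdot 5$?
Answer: $-1372$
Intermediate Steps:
$Z = -30$ ($Z = \left(-6\right) 5 = -30$)
$L{\left(v,p \right)} = -8 - 2 p$ ($L{\left(v,p \right)} = -8 + \frac{\left(p + p\right) \left(-3\right)}{3} = -8 + \frac{2 p \left(-3\right)}{3} = -8 + \frac{\left(-6\right) p}{3} = -8 - 2 p$)
$S{\left(-14,-22 \right)} \left(-232\right) + L{\left(Z,-14 \right)} = 6 \left(-232\right) - -20 = -1392 + \left(-8 + 28\right) = -1392 + 20 = -1372$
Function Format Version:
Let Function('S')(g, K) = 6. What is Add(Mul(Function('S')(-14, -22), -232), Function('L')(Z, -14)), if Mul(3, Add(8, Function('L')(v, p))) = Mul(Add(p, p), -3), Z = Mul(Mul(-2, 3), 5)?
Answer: -1372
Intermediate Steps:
Z = -30 (Z = Mul(-6, 5) = -30)
Function('L')(v, p) = Add(-8, Mul(-2, p)) (Function('L')(v, p) = Add(-8, Mul(Rational(1, 3), Mul(Add(p, p), -3))) = Add(-8, Mul(Rational(1, 3), Mul(Mul(2, p), -3))) = Add(-8, Mul(Rational(1, 3), Mul(-6, p))) = Add(-8, Mul(-2, p)))
Add(Mul(Function('S')(-14, -22), -232), Function('L')(Z, -14)) = Add(Mul(6, -232), Add(-8, Mul(-2, -14))) = Add(-1392, Add(-8, 28)) = Add(-1392, 20) = -1372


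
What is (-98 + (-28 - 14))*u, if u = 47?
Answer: -6580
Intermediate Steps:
(-98 + (-28 - 14))*u = (-98 + (-28 - 14))*47 = (-98 - 42)*47 = -140*47 = -6580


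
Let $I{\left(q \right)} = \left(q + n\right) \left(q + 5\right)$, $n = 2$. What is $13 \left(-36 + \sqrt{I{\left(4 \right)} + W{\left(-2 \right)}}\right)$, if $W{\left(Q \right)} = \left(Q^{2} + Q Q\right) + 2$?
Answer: $-364$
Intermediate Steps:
$W{\left(Q \right)} = 2 + 2 Q^{2}$ ($W{\left(Q \right)} = \left(Q^{2} + Q^{2}\right) + 2 = 2 Q^{2} + 2 = 2 + 2 Q^{2}$)
$I{\left(q \right)} = \left(2 + q\right) \left(5 + q\right)$ ($I{\left(q \right)} = \left(q + 2\right) \left(q + 5\right) = \left(2 + q\right) \left(5 + q\right)$)
$13 \left(-36 + \sqrt{I{\left(4 \right)} + W{\left(-2 \right)}}\right) = 13 \left(-36 + \sqrt{\left(10 + 4^{2} + 7 \cdot 4\right) + \left(2 + 2 \left(-2\right)^{2}\right)}\right) = 13 \left(-36 + \sqrt{\left(10 + 16 + 28\right) + \left(2 + 2 \cdot 4\right)}\right) = 13 \left(-36 + \sqrt{54 + \left(2 + 8\right)}\right) = 13 \left(-36 + \sqrt{54 + 10}\right) = 13 \left(-36 + \sqrt{64}\right) = 13 \left(-36 + 8\right) = 13 \left(-28\right) = -364$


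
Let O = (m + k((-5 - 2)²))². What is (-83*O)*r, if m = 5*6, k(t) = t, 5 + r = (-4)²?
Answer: -5698033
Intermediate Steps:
r = 11 (r = -5 + (-4)² = -5 + 16 = 11)
m = 30
O = 6241 (O = (30 + (-5 - 2)²)² = (30 + (-7)²)² = (30 + 49)² = 79² = 6241)
(-83*O)*r = -83*6241*11 = -518003*11 = -5698033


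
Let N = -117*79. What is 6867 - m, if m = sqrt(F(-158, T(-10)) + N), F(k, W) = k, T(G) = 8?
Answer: 6867 - I*sqrt(9401) ≈ 6867.0 - 96.959*I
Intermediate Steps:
N = -9243
m = I*sqrt(9401) (m = sqrt(-158 - 9243) = sqrt(-9401) = I*sqrt(9401) ≈ 96.959*I)
6867 - m = 6867 - I*sqrt(9401)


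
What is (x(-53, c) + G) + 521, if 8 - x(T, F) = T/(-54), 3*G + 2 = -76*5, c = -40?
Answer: 21637/54 ≈ 400.69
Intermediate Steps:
G = -382/3 (G = -2/3 + (-76*5)/3 = -2/3 + (1/3)*(-380) = -2/3 - 380/3 = -382/3 ≈ -127.33)
x(T, F) = 8 + T/54 (x(T, F) = 8 - T/(-54) = 8 - T*(-1)/54 = 8 - (-1)*T/54 = 8 + T/54)
(x(-53, c) + G) + 521 = ((8 + (1/54)*(-53)) - 382/3) + 521 = ((8 - 53/54) - 382/3) + 521 = (379/54 - 382/3) + 521 = -6497/54 + 521 = 21637/54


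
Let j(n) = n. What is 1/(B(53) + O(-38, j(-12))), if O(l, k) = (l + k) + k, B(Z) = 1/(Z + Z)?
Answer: -106/6571 ≈ -0.016131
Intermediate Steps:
B(Z) = 1/(2*Z)
O(l, k) = l + 2*k (O(l, k) = (k + l) + k = l + 2*k)
1/(B(53) + O(-38, j(-12))) = 1/((1/2)/53 + (-38 + 2*(-12))) = 1/((1/2)*(1/53) + (-38 - 24)) = 1/(1/106 - 62) = 1/(-6571/106) = -106/6571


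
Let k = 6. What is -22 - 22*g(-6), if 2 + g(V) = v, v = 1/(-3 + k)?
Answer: 44/3 ≈ 14.667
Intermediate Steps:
v = ⅓ (v = 1/(-3 + 6) = 1/3 = ⅓ ≈ 0.33333)
g(V) = -5/3 (g(V) = -2 + ⅓ = -5/3)
-22 - 22*g(-6) = -22 - 22*(-5/3) = -22 + 110/3 = 44/3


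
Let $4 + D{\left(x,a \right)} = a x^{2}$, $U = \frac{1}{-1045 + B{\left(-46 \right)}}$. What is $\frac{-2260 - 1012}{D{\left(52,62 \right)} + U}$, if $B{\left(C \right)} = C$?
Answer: $- \frac{3569752}{182899603} \approx -0.019518$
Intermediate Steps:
$U = - \frac{1}{1091}$ ($U = \frac{1}{-1045 - 46} = \frac{1}{-1091} = - \frac{1}{1091} \approx -0.00091659$)
$D{\left(x,a \right)} = -4 + a x^{2}$
$\frac{-2260 - 1012}{D{\left(52,62 \right)} + U} = \frac{-2260 - 1012}{\left(-4 + 62 \cdot 52^{2}\right) - \frac{1}{1091}} = - \frac{3272}{\left(-4 + 62 \cdot 2704\right) - \frac{1}{1091}} = - \frac{3272}{\left(-4 + 167648\right) - \frac{1}{1091}} = - \frac{3272}{167644 - \frac{1}{1091}} = - \frac{3272}{\frac{182899603}{1091}} = \left(-3272\right) \frac{1091}{182899603} = - \frac{3569752}{182899603}$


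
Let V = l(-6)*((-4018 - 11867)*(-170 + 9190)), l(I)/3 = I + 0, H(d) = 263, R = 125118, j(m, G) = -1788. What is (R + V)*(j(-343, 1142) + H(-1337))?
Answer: -3933300919950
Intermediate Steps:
l(I) = 3*I (l(I) = 3*(I + 0) = 3*I)
V = 2579088600 (V = (3*(-6))*((-4018 - 11867)*(-170 + 9190)) = -(-285930)*9020 = -18*(-143282700) = 2579088600)
(R + V)*(j(-343, 1142) + H(-1337)) = (125118 + 2579088600)*(-1788 + 263) = 2579213718*(-1525) = -3933300919950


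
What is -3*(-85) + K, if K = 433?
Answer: 688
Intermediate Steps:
-3*(-85) + K = -3*(-85) + 433 = 255 + 433 = 688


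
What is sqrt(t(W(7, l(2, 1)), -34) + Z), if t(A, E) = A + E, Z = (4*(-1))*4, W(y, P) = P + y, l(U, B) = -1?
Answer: 2*I*sqrt(11) ≈ 6.6332*I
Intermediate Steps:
Z = -16 (Z = -4*4 = -16)
sqrt(t(W(7, l(2, 1)), -34) + Z) = sqrt(((-1 + 7) - 34) - 16) = sqrt((6 - 34) - 16) = sqrt(-28 - 16) = sqrt(-44) = 2*I*sqrt(11)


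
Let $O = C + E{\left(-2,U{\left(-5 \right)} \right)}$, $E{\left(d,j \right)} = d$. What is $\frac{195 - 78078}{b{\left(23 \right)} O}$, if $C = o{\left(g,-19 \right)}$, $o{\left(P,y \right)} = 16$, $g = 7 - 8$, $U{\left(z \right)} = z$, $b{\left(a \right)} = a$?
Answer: $- \frac{77883}{322} \approx -241.87$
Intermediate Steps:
$g = -1$
$C = 16$
$O = 14$ ($O = 16 - 2 = 14$)
$\frac{195 - 78078}{b{\left(23 \right)} O} = \frac{195 - 78078}{23 \cdot 14} = \frac{195 - 78078}{322} = \left(-77883\right) \frac{1}{322} = - \frac{77883}{322}$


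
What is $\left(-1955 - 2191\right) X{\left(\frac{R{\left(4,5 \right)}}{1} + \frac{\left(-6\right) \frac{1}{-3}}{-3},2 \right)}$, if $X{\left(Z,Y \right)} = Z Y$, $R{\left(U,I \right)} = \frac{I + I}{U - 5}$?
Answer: $88448$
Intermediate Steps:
$R{\left(U,I \right)} = \frac{2 I}{-5 + U}$
$X{\left(Z,Y \right)} = Y Z$
$\left(-1955 - 2191\right) X{\left(\frac{R{\left(4,5 \right)}}{1} + \frac{\left(-6\right) \frac{1}{-3}}{-3},2 \right)} = \left(-1955 - 2191\right) 2 \left(\frac{2 \cdot 5 \frac{1}{-5 + 4}}{1} + \frac{\left(-6\right) \frac{1}{-3}}{-3}\right) = \left(-1955 - 2191\right) 2 \left(2 \cdot 5 \frac{1}{-1} \cdot 1 + \left(-6\right) \left(- \frac{1}{3}\right) \left(- \frac{1}{3}\right)\right) = - 4146 \cdot 2 \left(2 \cdot 5 \left(-1\right) 1 + 2 \left(- \frac{1}{3}\right)\right) = - 4146 \cdot 2 \left(\left(-10\right) 1 - \frac{2}{3}\right) = - 4146 \cdot 2 \left(-10 - \frac{2}{3}\right) = - 4146 \cdot 2 \left(- \frac{32}{3}\right) = \left(-4146\right) \left(- \frac{64}{3}\right) = 88448$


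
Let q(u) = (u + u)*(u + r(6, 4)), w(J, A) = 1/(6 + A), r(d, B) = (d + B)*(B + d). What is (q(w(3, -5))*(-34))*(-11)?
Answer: 75548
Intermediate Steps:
r(d, B) = (B + d)² (r(d, B) = (B + d)*(B + d) = (B + d)²)
q(u) = 2*u*(100 + u) (q(u) = (u + u)*(u + (4 + 6)²) = (2*u)*(u + 10²) = (2*u)*(u + 100) = (2*u)*(100 + u) = 2*u*(100 + u))
(q(w(3, -5))*(-34))*(-11) = ((2*(100 + 1/(6 - 5))/(6 - 5))*(-34))*(-11) = ((2*(100 + 1/1)/1)*(-34))*(-11) = ((2*1*(100 + 1))*(-34))*(-11) = ((2*1*101)*(-34))*(-11) = (202*(-34))*(-11) = -6868*(-11) = 75548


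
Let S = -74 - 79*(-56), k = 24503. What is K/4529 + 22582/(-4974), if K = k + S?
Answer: 20620472/11263623 ≈ 1.8307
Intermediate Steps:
S = 4350 (S = -74 + 4424 = 4350)
K = 28853 (K = 24503 + 4350 = 28853)
K/4529 + 22582/(-4974) = 28853/4529 + 22582/(-4974) = 28853*(1/4529) + 22582*(-1/4974) = 28853/4529 - 11291/2487 = 20620472/11263623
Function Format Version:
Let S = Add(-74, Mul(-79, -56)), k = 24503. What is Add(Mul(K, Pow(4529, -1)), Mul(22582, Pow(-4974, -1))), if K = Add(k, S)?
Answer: Rational(20620472, 11263623) ≈ 1.8307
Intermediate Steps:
S = 4350 (S = Add(-74, 4424) = 4350)
K = 28853 (K = Add(24503, 4350) = 28853)
Add(Mul(K, Pow(4529, -1)), Mul(22582, Pow(-4974, -1))) = Add(Mul(28853, Pow(4529, -1)), Mul(22582, Pow(-4974, -1))) = Add(Mul(28853, Rational(1, 4529)), Mul(22582, Rational(-1, 4974))) = Add(Rational(28853, 4529), Rational(-11291, 2487)) = Rational(20620472, 11263623)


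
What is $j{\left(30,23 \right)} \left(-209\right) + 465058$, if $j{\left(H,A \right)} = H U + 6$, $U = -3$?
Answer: $482614$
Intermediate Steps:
$j{\left(H,A \right)} = 6 - 3 H$ ($j{\left(H,A \right)} = H \left(-3\right) + 6 = - 3 H + 6 = 6 - 3 H$)
$j{\left(30,23 \right)} \left(-209\right) + 465058 = \left(6 - 90\right) \left(-209\right) + 465058 = \left(-84\right) \left(-209\right) + 465058 = 17556 + 465058 = 482614$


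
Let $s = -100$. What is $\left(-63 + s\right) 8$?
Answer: $-1304$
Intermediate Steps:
$\left(-63 + s\right) 8 = \left(-63 - 100\right) 8 = \left(-163\right) 8 = -1304$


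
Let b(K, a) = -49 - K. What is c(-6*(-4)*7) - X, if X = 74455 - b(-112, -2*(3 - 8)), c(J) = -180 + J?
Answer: -74404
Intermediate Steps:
X = 74392 (X = 74455 - (-49 - 1*(-112)) = 74455 - (-49 + 112) = 74455 - 1*63 = 74455 - 63 = 74392)
c(-6*(-4)*7) - X = (-180 - 6*(-4)*7) - 1*74392 = (-180 + 24*7) - 74392 = (-180 + 168) - 74392 = -12 - 74392 = -74404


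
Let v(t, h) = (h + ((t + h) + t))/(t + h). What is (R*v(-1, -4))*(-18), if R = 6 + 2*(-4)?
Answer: 72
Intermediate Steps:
v(t, h) = (2*h + 2*t)/(h + t) (v(t, h) = (h + ((h + t) + t))/(h + t) = (h + (h + 2*t))/(h + t) = (2*h + 2*t)/(h + t))
R = -2 (R = 6 - 8 = -2)
(R*v(-1, -4))*(-18) = -2*2*(-18) = -4*(-18) = 72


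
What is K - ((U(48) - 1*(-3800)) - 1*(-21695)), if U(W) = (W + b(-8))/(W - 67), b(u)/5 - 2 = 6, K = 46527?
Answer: 399696/19 ≈ 21037.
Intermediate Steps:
b(u) = 40 (b(u) = 10 + 5*6 = 10 + 30 = 40)
U(W) = (40 + W)/(-67 + W) (U(W) = (W + 40)/(W - 67) = (40 + W)/(-67 + W))
K - ((U(48) - 1*(-3800)) - 1*(-21695)) = 46527 - (((40 + 48)/(-67 + 48) - 1*(-3800)) - 1*(-21695)) = 46527 - ((88/(-19) + 3800) + 21695) = 46527 - ((-1/19*88 + 3800) + 21695) = 46527 - ((-88/19 + 3800) + 21695) = 46527 - (72112/19 + 21695) = 46527 - 1*484317/19 = 46527 - 484317/19 = 399696/19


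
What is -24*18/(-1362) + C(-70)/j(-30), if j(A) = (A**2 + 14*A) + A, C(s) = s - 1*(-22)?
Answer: 3584/17025 ≈ 0.21051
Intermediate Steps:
C(s) = 22 + s (C(s) = s + 22 = 22 + s)
j(A) = A**2 + 15*A
-24*18/(-1362) + C(-70)/j(-30) = -24*18/(-1362) + (22 - 70)/((-30*(15 - 30))) = -432*(-1/1362) - 48/((-30*(-15))) = 72/227 - 48/450 = 72/227 - 48*1/450 = 72/227 - 8/75 = 3584/17025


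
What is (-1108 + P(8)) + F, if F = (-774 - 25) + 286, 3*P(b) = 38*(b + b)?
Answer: -4255/3 ≈ -1418.3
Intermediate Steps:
P(b) = 76*b/3 (P(b) = (38*(b + b))/3 = (38*(2*b))/3 = (76*b)/3 = 76*b/3)
F = -513 (F = -799 + 286 = -513)
(-1108 + P(8)) + F = (-1108 + (76/3)*8) - 513 = (-1108 + 608/3) - 513 = -2716/3 - 513 = -4255/3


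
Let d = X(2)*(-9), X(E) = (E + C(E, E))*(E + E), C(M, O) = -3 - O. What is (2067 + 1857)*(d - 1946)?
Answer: -7212312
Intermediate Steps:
X(E) = -6*E (X(E) = (E + (-3 - E))*(E + E) = -6*E)
d = 108 (d = -6*2*(-9) = -12*(-9) = 108)
(2067 + 1857)*(d - 1946) = (2067 + 1857)*(108 - 1946) = 3924*(-1838) = -7212312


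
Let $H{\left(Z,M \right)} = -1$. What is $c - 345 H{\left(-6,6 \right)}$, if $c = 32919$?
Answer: $33264$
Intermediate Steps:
$c - 345 H{\left(-6,6 \right)} = 32919 - -345 = 32919 + 345 = 33264$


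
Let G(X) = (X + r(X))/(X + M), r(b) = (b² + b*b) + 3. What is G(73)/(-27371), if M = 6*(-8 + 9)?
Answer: -10734/2162309 ≈ -0.0049641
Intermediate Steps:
M = 6 (M = 6*1 = 6)
r(b) = 3 + 2*b² (r(b) = (b² + b²) + 3 = 2*b² + 3 = 3 + 2*b²)
G(X) = (3 + X + 2*X²)/(6 + X) (G(X) = (X + (3 + 2*X²))/(X + 6) = (3 + X + 2*X²)/(6 + X))
G(73)/(-27371) = ((3 + 73 + 2*73²)/(6 + 73))/(-27371) = ((3 + 73 + 2*5329)/79)*(-1/27371) = ((3 + 73 + 10658)/79)*(-1/27371) = ((1/79)*10734)*(-1/27371) = (10734/79)*(-1/27371) = -10734/2162309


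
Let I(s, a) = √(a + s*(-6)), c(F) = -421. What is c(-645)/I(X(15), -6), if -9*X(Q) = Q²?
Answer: -421/12 ≈ -35.083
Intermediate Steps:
X(Q) = -Q²/9
I(s, a) = √(a - 6*s)
c(-645)/I(X(15), -6) = -421/√(-6 - (-2)*15²/3) = -421/√(-6 - (-2)*225/3) = -421/√(-6 - 6*(-25)) = -421/√(-6 + 150) = -421/(√144) = -421/12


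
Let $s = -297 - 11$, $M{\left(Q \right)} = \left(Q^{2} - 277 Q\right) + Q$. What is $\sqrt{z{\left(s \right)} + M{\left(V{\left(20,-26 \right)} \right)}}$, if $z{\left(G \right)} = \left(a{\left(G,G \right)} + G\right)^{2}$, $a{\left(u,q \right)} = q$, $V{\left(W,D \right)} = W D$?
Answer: $4 \sqrt{49586} \approx 890.72$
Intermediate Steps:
$V{\left(W,D \right)} = D W$
$M{\left(Q \right)} = Q^{2} - 276 Q$
$s = -308$ ($s = -297 - 11 = -308$)
$z{\left(G \right)} = 4 G^{2}$ ($z{\left(G \right)} = \left(G + G\right)^{2} = \left(2 G\right)^{2} = 4 G^{2}$)
$\sqrt{z{\left(s \right)} + M{\left(V{\left(20,-26 \right)} \right)}} = \sqrt{4 \left(-308\right)^{2} + \left(-26\right) 20 \left(-276 - 520\right)} = \sqrt{4 \cdot 94864 - 520 \left(-276 - 520\right)} = \sqrt{379456 - -413920} = \sqrt{379456 + 413920} = \sqrt{793376} = 4 \sqrt{49586}$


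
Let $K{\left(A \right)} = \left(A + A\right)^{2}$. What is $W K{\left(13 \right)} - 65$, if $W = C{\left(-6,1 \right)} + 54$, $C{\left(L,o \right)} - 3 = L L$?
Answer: $62803$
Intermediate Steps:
$C{\left(L,o \right)} = 3 + L^{2}$ ($C{\left(L,o \right)} = 3 + L L = 3 + L^{2}$)
$W = 93$ ($W = \left(3 + \left(-6\right)^{2}\right) + 54 = \left(3 + 36\right) + 54 = 39 + 54 = 93$)
$K{\left(A \right)} = 4 A^{2}$ ($K{\left(A \right)} = \left(2 A\right)^{2} = 4 A^{2}$)
$W K{\left(13 \right)} - 65 = 93 \cdot 4 \cdot 13^{2} - 65 = 93 \cdot 4 \cdot 169 - 65 = 93 \cdot 676 - 65 = 62868 - 65 = 62803$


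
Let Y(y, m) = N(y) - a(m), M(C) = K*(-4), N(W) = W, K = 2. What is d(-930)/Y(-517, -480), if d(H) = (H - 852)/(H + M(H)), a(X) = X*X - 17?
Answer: -891/108292100 ≈ -8.2277e-6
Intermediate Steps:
M(C) = -8 (M(C) = 2*(-4) = -8)
a(X) = -17 + X² (a(X) = X² - 17 = -17 + X²)
Y(y, m) = 17 + y - m² (Y(y, m) = y - (-17 + m²) = y + (17 - m²) = 17 + y - m²)
d(H) = (-852 + H)/(-8 + H) (d(H) = (H - 852)/(H - 8) = (-852 + H)/(-8 + H))
d(-930)/Y(-517, -480) = ((-852 - 930)/(-8 - 930))/(17 - 517 - 1*(-480)²) = (-1782/(-938))/(17 - 517 - 1*230400) = (-1/938*(-1782))/(17 - 517 - 230400) = (891/469)/(-230900) = (891/469)*(-1/230900) = -891/108292100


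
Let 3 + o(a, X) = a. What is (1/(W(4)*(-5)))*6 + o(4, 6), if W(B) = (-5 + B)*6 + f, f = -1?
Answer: 41/35 ≈ 1.1714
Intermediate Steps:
o(a, X) = -3 + a
W(B) = -31 + 6*B (W(B) = (-5 + B)*6 - 1 = (-30 + 6*B) - 1 = -31 + 6*B)
(1/(W(4)*(-5)))*6 + o(4, 6) = (1/((-31 + 6*4)*(-5)))*6 + (-3 + 4) = (-⅕/(-31 + 24))*6 + 1 = (-⅕/(-7))*6 + 1 = -⅐*(-⅕)*6 + 1 = (1/35)*6 + 1 = 6/35 + 1 = 41/35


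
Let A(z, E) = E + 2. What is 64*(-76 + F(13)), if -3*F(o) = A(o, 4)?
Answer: -4992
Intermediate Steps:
A(z, E) = 2 + E
F(o) = -2 (F(o) = -(2 + 4)/3 = -⅓*6 = -2)
64*(-76 + F(13)) = 64*(-76 - 2) = 64*(-78) = -4992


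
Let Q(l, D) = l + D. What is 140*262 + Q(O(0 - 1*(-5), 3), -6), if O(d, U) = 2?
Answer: 36676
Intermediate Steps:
Q(l, D) = D + l
140*262 + Q(O(0 - 1*(-5), 3), -6) = 140*262 + (-6 + 2) = 36680 - 4 = 36676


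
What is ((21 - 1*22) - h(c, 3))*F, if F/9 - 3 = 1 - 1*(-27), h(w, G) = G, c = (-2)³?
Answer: -1116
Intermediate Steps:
c = -8
F = 279 (F = 27 + 9*(1 - 1*(-27)) = 27 + 9*(1 + 27) = 27 + 9*28 = 27 + 252 = 279)
((21 - 1*22) - h(c, 3))*F = ((21 - 1*22) - 1*3)*279 = ((21 - 22) - 3)*279 = (-1 - 3)*279 = -4*279 = -1116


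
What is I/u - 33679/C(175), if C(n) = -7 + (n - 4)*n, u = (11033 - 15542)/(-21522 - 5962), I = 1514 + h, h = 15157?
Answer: 4569283276247/44966754 ≈ 1.0161e+5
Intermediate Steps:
I = 16671 (I = 1514 + 15157 = 16671)
u = 4509/27484 (u = -4509/(-27484) = -4509*(-1/27484) = 4509/27484 ≈ 0.16406)
C(n) = -7 + n*(-4 + n) (C(n) = -7 + (-4 + n)*n = -7 + n*(-4 + n))
I/u - 33679/C(175) = 16671/(4509/27484) - 33679/(-7 + 175² - 4*175) = 16671*(27484/4509) - 33679/(-7 + 30625 - 700) = 152728588/1503 - 33679/29918 = 4569283276247/44966754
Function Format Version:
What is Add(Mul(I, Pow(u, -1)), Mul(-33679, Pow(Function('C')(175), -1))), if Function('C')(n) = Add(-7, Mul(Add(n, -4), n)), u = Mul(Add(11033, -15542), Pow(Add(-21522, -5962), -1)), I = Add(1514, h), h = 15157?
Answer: Rational(4569283276247, 44966754) ≈ 1.0161e+5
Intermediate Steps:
I = 16671 (I = Add(1514, 15157) = 16671)
u = Rational(4509, 27484) (u = Mul(-4509, Pow(-27484, -1)) = Mul(-4509, Rational(-1, 27484)) = Rational(4509, 27484) ≈ 0.16406)
Function('C')(n) = Add(-7, Mul(n, Add(-4, n))) (Function('C')(n) = Add(-7, Mul(Add(-4, n), n)) = Add(-7, Mul(n, Add(-4, n))))
Add(Mul(I, Pow(u, -1)), Mul(-33679, Pow(Function('C')(175), -1))) = Add(Mul(16671, Pow(Rational(4509, 27484), -1)), Mul(-33679, Pow(Add(-7, Pow(175, 2), Mul(-4, 175)), -1))) = Add(Mul(16671, Rational(27484, 4509)), Mul(-33679, Pow(Add(-7, 30625, -700), -1))) = Add(Rational(152728588, 1503), Mul(-33679, Pow(29918, -1))) = Add(Rational(152728588, 1503), Mul(-33679, Rational(1, 29918))) = Add(Rational(152728588, 1503), Rational(-33679, 29918)) = Rational(4569283276247, 44966754)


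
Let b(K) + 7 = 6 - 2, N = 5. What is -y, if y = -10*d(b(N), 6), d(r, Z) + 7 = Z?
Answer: -10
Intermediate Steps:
b(K) = -3 (b(K) = -7 + (6 - 2) = -7 + 4 = -3)
d(r, Z) = -7 + Z
y = 10 (y = -10*(-7 + 6) = -10*(-1) = 10)
-y = -1*10 = -10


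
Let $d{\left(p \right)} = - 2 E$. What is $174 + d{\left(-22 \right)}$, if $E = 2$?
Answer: $170$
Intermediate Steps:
$d{\left(p \right)} = -4$ ($d{\left(p \right)} = \left(-2\right) 2 = -4$)
$174 + d{\left(-22 \right)} = 174 - 4 = 170$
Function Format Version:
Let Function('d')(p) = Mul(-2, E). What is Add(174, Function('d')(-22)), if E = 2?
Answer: 170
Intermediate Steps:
Function('d')(p) = -4 (Function('d')(p) = Mul(-2, 2) = -4)
Add(174, Function('d')(-22)) = Add(174, -4) = 170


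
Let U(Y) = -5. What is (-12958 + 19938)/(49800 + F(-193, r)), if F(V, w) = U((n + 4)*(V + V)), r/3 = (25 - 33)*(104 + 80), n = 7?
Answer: 1396/9959 ≈ 0.14017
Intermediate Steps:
r = -4416 (r = 3*((25 - 33)*(104 + 80)) = 3*(-8*184) = 3*(-1472) = -4416)
F(V, w) = -5
(-12958 + 19938)/(49800 + F(-193, r)) = (-12958 + 19938)/(49800 - 5) = 6980/49795 = 6980*(1/49795) = 1396/9959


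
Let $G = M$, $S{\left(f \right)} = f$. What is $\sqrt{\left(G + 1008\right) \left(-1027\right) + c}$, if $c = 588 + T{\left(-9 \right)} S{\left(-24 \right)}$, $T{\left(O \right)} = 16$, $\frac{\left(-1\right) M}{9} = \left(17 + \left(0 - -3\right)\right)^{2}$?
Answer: $2 \sqrt{665547} \approx 1631.6$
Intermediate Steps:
$M = -3600$ ($M = - 9 \left(17 + \left(0 - -3\right)\right)^{2} = - 9 \left(17 + \left(0 + 3\right)\right)^{2} = - 9 \left(17 + 3\right)^{2} = - 9 \cdot 20^{2} = \left(-9\right) 400 = -3600$)
$G = -3600$
$c = 204$ ($c = 588 + 16 \left(-24\right) = 588 - 384 = 204$)
$\sqrt{\left(G + 1008\right) \left(-1027\right) + c} = \sqrt{\left(-3600 + 1008\right) \left(-1027\right) + 204} = \sqrt{\left(-2592\right) \left(-1027\right) + 204} = \sqrt{2661984 + 204} = \sqrt{2662188} = 2 \sqrt{665547}$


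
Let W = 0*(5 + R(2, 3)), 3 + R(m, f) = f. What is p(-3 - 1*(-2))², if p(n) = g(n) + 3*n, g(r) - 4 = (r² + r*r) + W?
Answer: 9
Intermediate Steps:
R(m, f) = -3 + f
W = 0 (W = 0*(5 + (-3 + 3)) = 0*(5 + 0) = 0*5 = 0)
g(r) = 4 + 2*r² (g(r) = 4 + ((r² + r*r) + 0) = 4 + ((r² + r²) + 0) = 4 + (2*r² + 0) = 4 + 2*r²)
p(n) = 4 + 2*n² + 3*n (p(n) = (4 + 2*n²) + 3*n = 4 + 2*n² + 3*n)
p(-3 - 1*(-2))² = (4 + 2*(-3 - 1*(-2))² + 3*(-3 - 1*(-2)))² = (4 + 2*(-3 + 2)² + 3*(-3 + 2))² = (4 + 2*(-1)² + 3*(-1))² = (4 + 2*1 - 3)² = (4 + 2 - 3)² = 3² = 9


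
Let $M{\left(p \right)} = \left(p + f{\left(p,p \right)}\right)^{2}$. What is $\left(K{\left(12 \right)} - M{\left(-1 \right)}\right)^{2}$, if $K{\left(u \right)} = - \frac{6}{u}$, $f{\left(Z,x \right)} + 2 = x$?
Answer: $\frac{1089}{4} \approx 272.25$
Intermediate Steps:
$f{\left(Z,x \right)} = -2 + x$
$M{\left(p \right)} = \left(-2 + 2 p\right)^{2}$ ($M{\left(p \right)} = \left(p + \left(-2 + p\right)\right)^{2} = \left(-2 + 2 p\right)^{2}$)
$\left(K{\left(12 \right)} - M{\left(-1 \right)}\right)^{2} = \left(- \frac{6}{12} - 4 \left(-1 - 1\right)^{2}\right)^{2} = \left(\left(-6\right) \frac{1}{12} - 4 \left(-2\right)^{2}\right)^{2} = \left(- \frac{1}{2} - 4 \cdot 4\right)^{2} = \left(- \frac{1}{2} - 16\right)^{2} = \left(- \frac{33}{2}\right)^{2} = \frac{1089}{4}$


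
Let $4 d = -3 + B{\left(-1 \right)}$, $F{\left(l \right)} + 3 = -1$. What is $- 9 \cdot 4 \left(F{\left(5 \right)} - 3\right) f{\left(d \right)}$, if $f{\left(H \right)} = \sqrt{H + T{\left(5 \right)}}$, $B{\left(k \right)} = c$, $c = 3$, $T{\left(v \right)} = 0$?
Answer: $0$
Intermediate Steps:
$F{\left(l \right)} = -4$ ($F{\left(l \right)} = -3 - 1 = -4$)
$B{\left(k \right)} = 3$
$d = 0$ ($d = \frac{-3 + 3}{4} = \frac{1}{4} \cdot 0 = 0$)
$f{\left(H \right)} = \sqrt{H}$ ($f{\left(H \right)} = \sqrt{H + 0} = \sqrt{H}$)
$- 9 \cdot 4 \left(F{\left(5 \right)} - 3\right) f{\left(d \right)} = - 9 \cdot 4 \left(-4 - 3\right) \sqrt{0} = - 9 \cdot 4 \left(-7\right) 0 = \left(-9\right) \left(-28\right) 0 = 252 \cdot 0 = 0$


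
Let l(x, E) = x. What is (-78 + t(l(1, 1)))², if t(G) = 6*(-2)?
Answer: 8100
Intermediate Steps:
t(G) = -12
(-78 + t(l(1, 1)))² = (-78 - 12)² = (-90)² = 8100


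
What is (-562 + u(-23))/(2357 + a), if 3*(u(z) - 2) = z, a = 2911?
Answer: -1703/15804 ≈ -0.10776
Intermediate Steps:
u(z) = 2 + z/3
(-562 + u(-23))/(2357 + a) = (-562 + (2 + (⅓)*(-23)))/(2357 + 2911) = (-562 + (2 - 23/3))/5268 = (-562 - 17/3)*(1/5268) = -1703/3*1/5268 = -1703/15804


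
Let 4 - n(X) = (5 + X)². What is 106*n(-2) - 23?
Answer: -553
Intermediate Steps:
n(X) = 4 - (5 + X)²
106*n(-2) - 23 = 106*(4 - (5 - 2)²) - 23 = 106*(4 - 1*3²) - 23 = 106*(4 - 1*9) - 23 = 106*(4 - 9) - 23 = 106*(-5) - 23 = -530 - 23 = -553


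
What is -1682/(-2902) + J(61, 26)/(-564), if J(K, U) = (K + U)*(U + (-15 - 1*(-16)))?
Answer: -978025/272788 ≈ -3.5853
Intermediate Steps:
J(K, U) = (1 + U)*(K + U) (J(K, U) = (K + U)*(U + (-15 + 16)) = (K + U)*(U + 1) = (K + U)*(1 + U) = (1 + U)*(K + U))
-1682/(-2902) + J(61, 26)/(-564) = -1682/(-2902) + (61 + 26 + 26² + 61*26)/(-564) = -1682*(-1/2902) + (61 + 26 + 676 + 1586)*(-1/564) = 841/1451 + 2349*(-1/564) = 841/1451 - 783/188 = -978025/272788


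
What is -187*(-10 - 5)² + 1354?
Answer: -40721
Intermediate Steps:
-187*(-10 - 5)² + 1354 = -187*(-15)² + 1354 = -187*225 + 1354 = -42075 + 1354 = -40721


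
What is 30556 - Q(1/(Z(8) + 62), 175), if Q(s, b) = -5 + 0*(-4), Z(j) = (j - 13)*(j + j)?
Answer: 30561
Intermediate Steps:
Z(j) = 2*j*(-13 + j) (Z(j) = (-13 + j)*(2*j) = 2*j*(-13 + j))
Q(s, b) = -5 (Q(s, b) = -5 + 0 = -5)
30556 - Q(1/(Z(8) + 62), 175) = 30556 - 1*(-5) = 30556 + 5 = 30561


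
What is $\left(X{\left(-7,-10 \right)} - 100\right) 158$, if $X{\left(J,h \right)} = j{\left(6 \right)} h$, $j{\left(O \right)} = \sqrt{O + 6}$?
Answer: $-15800 - 3160 \sqrt{3} \approx -21273.0$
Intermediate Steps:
$j{\left(O \right)} = \sqrt{6 + O}$
$X{\left(J,h \right)} = 2 h \sqrt{3}$ ($X{\left(J,h \right)} = \sqrt{6 + 6} h = \sqrt{12} h = 2 \sqrt{3} h = 2 h \sqrt{3}$)
$\left(X{\left(-7,-10 \right)} - 100\right) 158 = \left(2 \left(-10\right) \sqrt{3} - 100\right) 158 = \left(- 20 \sqrt{3} - 100\right) 158 = \left(-100 - 20 \sqrt{3}\right) 158 = -15800 - 3160 \sqrt{3}$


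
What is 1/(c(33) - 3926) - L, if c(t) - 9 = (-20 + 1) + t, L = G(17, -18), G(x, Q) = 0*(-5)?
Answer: -1/3903 ≈ -0.00025621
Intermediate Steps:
G(x, Q) = 0
L = 0
c(t) = -10 + t (c(t) = 9 + ((-20 + 1) + t) = 9 + (-19 + t) = -10 + t)
1/(c(33) - 3926) - L = 1/((-10 + 33) - 3926) - 1*0 = 1/(23 - 3926) + 0 = 1/(-3903) + 0 = -1/3903 + 0 = -1/3903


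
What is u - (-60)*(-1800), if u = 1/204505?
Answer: -22086539999/204505 ≈ -1.0800e+5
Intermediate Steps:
u = 1/204505 ≈ 4.8899e-6
u - (-60)*(-1800) = 1/204505 - (-60)*(-1800) = 1/204505 - 1*108000 = 1/204505 - 108000 = -22086539999/204505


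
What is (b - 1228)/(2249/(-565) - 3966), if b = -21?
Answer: 705685/2243039 ≈ 0.31461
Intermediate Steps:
(b - 1228)/(2249/(-565) - 3966) = (-21 - 1228)/(2249/(-565) - 3966) = -1249/(2249*(-1/565) - 3966) = -1249/(-2249/565 - 3966) = -1249/(-2243039/565) = -1249*(-565/2243039) = 705685/2243039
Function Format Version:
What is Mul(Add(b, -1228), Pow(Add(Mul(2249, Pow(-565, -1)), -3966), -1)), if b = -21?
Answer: Rational(705685, 2243039) ≈ 0.31461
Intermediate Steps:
Mul(Add(b, -1228), Pow(Add(Mul(2249, Pow(-565, -1)), -3966), -1)) = Mul(Add(-21, -1228), Pow(Add(Mul(2249, Pow(-565, -1)), -3966), -1)) = Mul(-1249, Pow(Add(Mul(2249, Rational(-1, 565)), -3966), -1)) = Mul(-1249, Pow(Add(Rational(-2249, 565), -3966), -1)) = Mul(-1249, Pow(Rational(-2243039, 565), -1)) = Mul(-1249, Rational(-565, 2243039)) = Rational(705685, 2243039)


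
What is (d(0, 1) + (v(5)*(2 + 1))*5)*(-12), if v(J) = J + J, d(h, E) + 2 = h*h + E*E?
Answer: -1788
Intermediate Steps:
d(h, E) = -2 + E**2 + h**2 (d(h, E) = -2 + (h*h + E*E) = -2 + (h**2 + E**2) = -2 + (E**2 + h**2) = -2 + E**2 + h**2)
v(J) = 2*J
(d(0, 1) + (v(5)*(2 + 1))*5)*(-12) = ((-2 + 1**2 + 0**2) + ((2*5)*(2 + 1))*5)*(-12) = ((-2 + 1 + 0) + (10*3)*5)*(-12) = (-1 + 30*5)*(-12) = (-1 + 150)*(-12) = 149*(-12) = -1788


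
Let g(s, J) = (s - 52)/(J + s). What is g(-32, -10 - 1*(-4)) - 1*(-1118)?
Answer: 21284/19 ≈ 1120.2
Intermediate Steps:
g(s, J) = (-52 + s)/(J + s)
g(-32, -10 - 1*(-4)) - 1*(-1118) = (-52 - 32)/((-10 - 1*(-4)) - 32) - 1*(-1118) = -84/((-10 + 4) - 32) + 1118 = -84/(-6 - 32) + 1118 = -84/(-38) + 1118 = -1/38*(-84) + 1118 = 42/19 + 1118 = 21284/19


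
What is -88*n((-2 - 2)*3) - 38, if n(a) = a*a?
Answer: -12710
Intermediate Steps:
n(a) = a²
-88*n((-2 - 2)*3) - 38 = -88*9*(-2 - 2)² - 38 = -88*(-4*3)² - 38 = -88*(-12)² - 38 = -88*144 - 38 = -12672 - 38 = -12710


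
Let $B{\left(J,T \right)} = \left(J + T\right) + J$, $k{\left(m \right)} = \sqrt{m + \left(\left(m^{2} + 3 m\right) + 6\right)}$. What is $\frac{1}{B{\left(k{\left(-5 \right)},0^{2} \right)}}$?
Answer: $\frac{\sqrt{11}}{22} \approx 0.15076$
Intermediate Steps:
$k{\left(m \right)} = \sqrt{6 + m^{2} + 4 m}$ ($k{\left(m \right)} = \sqrt{m + \left(6 + m^{2} + 3 m\right)} = \sqrt{6 + m^{2} + 4 m}$)
$B{\left(J,T \right)} = T + 2 J$
$\frac{1}{B{\left(k{\left(-5 \right)},0^{2} \right)}} = \frac{1}{0^{2} + 2 \sqrt{6 + \left(-5\right)^{2} + 4 \left(-5\right)}} = \frac{1}{0 + 2 \sqrt{6 + 25 - 20}} = \frac{1}{0 + 2 \sqrt{11}} = \frac{1}{2 \sqrt{11}} = \frac{\sqrt{11}}{22}$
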